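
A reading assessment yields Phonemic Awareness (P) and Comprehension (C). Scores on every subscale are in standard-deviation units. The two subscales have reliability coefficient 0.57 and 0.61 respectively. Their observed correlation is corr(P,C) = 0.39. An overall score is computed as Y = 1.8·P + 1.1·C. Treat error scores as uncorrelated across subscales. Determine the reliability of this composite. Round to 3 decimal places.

0.689

Var(Y) = 1.8² + 1.1² + 2·[1.98·0.39] = 4.45 + 1.5444 = 5.9944.
Under uncorrelated errors the observed covariances equal the true-score covariances, so only the own-variance terms attenuate.
True-score variance = [1.8²·0.57 + 1.1²·0.61] + 1.5444 = 2.5849 + 1.5444 = 4.1293.
Reliability = 4.1293 / 5.9944 = 0.689.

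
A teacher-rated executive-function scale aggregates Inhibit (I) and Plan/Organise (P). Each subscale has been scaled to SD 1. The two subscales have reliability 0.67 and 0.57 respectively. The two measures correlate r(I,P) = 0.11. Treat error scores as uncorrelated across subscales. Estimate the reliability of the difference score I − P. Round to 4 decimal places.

0.5730

Var(I−P) = 1 + 1 − 2·0.11 = 2 − 0.22 = 1.78.
With uncorrelated errors the cross-covariances are all true-score covariance, so they carry over unchanged; only the diagonal terms shrink to ρᵢσᵢ².
True-score variance = [0.67 + 0.57] − 0.22 = 1.24 − 0.22 = 1.02.
Reliability = 1.02 / 1.78 = 0.5730.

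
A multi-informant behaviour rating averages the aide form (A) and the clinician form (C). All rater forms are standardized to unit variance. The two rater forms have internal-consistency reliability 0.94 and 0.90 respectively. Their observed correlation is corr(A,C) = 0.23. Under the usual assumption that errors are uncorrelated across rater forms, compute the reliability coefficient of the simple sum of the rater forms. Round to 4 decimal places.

Var(A+C) = 2 + 2·[0.23] = 2 + 0.46 = 2.46.
Under uncorrelated errors the observed covariances equal the true-score covariances, so only the own-variance terms attenuate.
True-score variance = [0.94 + 0.90] + 0.46 = 1.84 + 0.46 = 2.3.
Reliability = 2.3 / 2.46 = 0.9350.

0.9350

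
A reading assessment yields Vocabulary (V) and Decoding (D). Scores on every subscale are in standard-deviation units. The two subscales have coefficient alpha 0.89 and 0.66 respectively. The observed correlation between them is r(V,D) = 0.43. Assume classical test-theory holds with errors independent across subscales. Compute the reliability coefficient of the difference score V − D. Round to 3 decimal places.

Var(V−D) = 1 + 1 − 2·0.43 = 2 − 0.86 = 1.14.
Because errors are independent across components, Cov(Tᵢ,Tⱼ) = Cov(Xᵢ,Xⱼ); the off-diagonal part of the true-score variance is the same as above.
True-score variance = [0.89 + 0.66] − 0.86 = 1.55 − 0.86 = 0.69.
Reliability = 0.69 / 1.14 = 0.605.

0.605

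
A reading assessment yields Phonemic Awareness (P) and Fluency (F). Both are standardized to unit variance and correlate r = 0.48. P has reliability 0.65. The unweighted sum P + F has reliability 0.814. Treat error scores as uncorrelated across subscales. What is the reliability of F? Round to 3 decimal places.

Var(P+F) = 2 + 2·0.48 = 2.960.
True-score variance = ρ_P + ρ_F + 2·0.48, so 0.814 = (0.65 + ρ_F + 0.96) / 2.960.
ρ_F = 0.814·2.960 − 0.65 − 0.96 = 0.799.

0.799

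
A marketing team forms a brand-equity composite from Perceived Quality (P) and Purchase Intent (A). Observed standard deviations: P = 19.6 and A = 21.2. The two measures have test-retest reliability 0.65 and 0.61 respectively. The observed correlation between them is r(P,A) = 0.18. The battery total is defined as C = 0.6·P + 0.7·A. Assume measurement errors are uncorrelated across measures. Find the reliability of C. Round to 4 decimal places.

0.6813

Var(C) = 0.6²·19.6² + 0.7²·21.2² + 2·[0.42·19.6·21.2·0.18] = 358.523 + 62.8266 = 421.35.
Because errors are independent across components, Cov(Tᵢ,Tⱼ) = Cov(Xᵢ,Xⱼ); the off-diagonal part of the true-score variance is the same as above.
True-score variance = [0.6²·19.6²·0.65 + 0.7²·21.2²·0.61] + 62.8266 = 224.231 + 62.8266 = 287.058.
Reliability = 287.058 / 421.35 = 0.6813.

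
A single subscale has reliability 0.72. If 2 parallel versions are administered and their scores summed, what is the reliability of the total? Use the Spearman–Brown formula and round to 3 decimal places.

ρ_k = kρ / (1 + (k−1)ρ) = 2·0.72 / (1 + 1·0.72) = 1.440 / 1.720 = 0.837.

0.837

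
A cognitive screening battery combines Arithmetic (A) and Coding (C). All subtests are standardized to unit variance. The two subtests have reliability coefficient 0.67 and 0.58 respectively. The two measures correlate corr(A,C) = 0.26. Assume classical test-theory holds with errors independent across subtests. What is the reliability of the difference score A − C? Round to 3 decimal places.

0.493

Var(A−C) = 1 + 1 − 2·0.26 = 2 − 0.52 = 1.48.
Because errors are independent across components, Cov(Tᵢ,Tⱼ) = Cov(Xᵢ,Xⱼ); the off-diagonal part of the true-score variance is the same as above.
True-score variance = [0.67 + 0.58] − 0.52 = 1.25 − 0.52 = 0.73.
Reliability = 0.73 / 1.48 = 0.493.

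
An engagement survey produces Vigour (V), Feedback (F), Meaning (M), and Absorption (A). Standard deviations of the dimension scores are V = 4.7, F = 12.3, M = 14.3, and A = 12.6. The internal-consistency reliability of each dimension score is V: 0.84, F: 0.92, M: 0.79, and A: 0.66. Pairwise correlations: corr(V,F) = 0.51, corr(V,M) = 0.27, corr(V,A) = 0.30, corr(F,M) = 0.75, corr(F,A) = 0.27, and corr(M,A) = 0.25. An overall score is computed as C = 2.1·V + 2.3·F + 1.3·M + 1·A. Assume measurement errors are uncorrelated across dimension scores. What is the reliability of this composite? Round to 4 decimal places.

0.9303

Var(C) = 2.1²·4.7² + 2.3²·12.3² + 1.3²·14.3² + 12.6² + 2·[4.83·4.7·12.3·0.51 + 2.73·4.7·14.3·0.27 + 2.1·4.7·12.6·0.30 + 2.99·12.3·14.3·0.75 + 2.3·12.3·12.6·0.27 + 1.3·14.3·12.6·0.25] = 1402.09 + 1556.97 = 2959.06.
Under uncorrelated errors the observed covariances equal the true-score covariances, so only the own-variance terms attenuate.
True-score variance = [2.1²·4.7²·0.84 + 2.3²·12.3²·0.92 + 1.3²·14.3²·0.79 + 12.6²·0.66] + 1556.97 = 1195.92 + 1556.97 = 2752.9.
Reliability = 2752.9 / 2959.06 = 0.9303.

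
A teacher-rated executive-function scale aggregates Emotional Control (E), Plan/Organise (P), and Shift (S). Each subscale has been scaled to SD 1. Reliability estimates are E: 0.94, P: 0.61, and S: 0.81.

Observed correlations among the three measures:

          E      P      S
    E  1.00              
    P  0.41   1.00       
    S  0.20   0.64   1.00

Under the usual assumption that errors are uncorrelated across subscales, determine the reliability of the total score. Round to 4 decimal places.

Var(E+P+S) = 3 + 2·[0.41 + 0.20 + 0.64] = 3 + 2.5 = 5.5.
Under uncorrelated errors the observed covariances equal the true-score covariances, so only the own-variance terms attenuate.
True-score variance = [0.94 + 0.61 + 0.81] + 2.5 = 2.36 + 2.5 = 4.86.
Reliability = 4.86 / 5.5 = 0.8836.

0.8836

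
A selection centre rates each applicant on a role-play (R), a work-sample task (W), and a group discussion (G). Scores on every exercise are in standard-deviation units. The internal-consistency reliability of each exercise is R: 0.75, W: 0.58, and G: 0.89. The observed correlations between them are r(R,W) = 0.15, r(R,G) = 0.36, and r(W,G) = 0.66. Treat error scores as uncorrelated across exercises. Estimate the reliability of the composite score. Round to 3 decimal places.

Var(R+W+G) = 3 + 2·[0.15 + 0.36 + 0.66] = 3 + 2.34 = 5.34.
With uncorrelated errors the cross-covariances are all true-score covariance, so they carry over unchanged; only the diagonal terms shrink to ρᵢσᵢ².
True-score variance = [0.75 + 0.58 + 0.89] + 2.34 = 2.22 + 2.34 = 4.56.
Reliability = 4.56 / 5.34 = 0.854.

0.854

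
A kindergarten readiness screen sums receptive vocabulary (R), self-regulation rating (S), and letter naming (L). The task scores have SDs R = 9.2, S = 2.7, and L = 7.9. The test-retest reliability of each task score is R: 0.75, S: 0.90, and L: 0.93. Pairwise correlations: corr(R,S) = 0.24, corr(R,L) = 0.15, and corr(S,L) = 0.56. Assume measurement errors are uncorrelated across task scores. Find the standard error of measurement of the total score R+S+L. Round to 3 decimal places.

5.124

Var(total) = 154.34 + 57.6168 = 211.957.
True-score variance = 128.082 + 57.6168 = 185.699, so reliability = 0.8761.
Error variance = 211.957 − 185.699 = 26.2577; SEM = √26.2577 = 5.124.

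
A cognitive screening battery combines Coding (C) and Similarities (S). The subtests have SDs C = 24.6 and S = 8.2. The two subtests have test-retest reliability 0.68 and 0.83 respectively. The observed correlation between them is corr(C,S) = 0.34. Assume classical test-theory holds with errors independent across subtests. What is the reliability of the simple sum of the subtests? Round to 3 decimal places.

0.747

Var(C+S) = 24.6² + 8.2² + 2·[24.6·8.2·0.34] = 672.4 + 137.17 = 809.57.
Under uncorrelated errors the observed covariances equal the true-score covariances, so only the own-variance terms attenuate.
True-score variance = [24.6²·0.68 + 8.2²·0.83] + 137.17 = 467.318 + 137.17 = 604.488.
Reliability = 604.488 / 809.57 = 0.747.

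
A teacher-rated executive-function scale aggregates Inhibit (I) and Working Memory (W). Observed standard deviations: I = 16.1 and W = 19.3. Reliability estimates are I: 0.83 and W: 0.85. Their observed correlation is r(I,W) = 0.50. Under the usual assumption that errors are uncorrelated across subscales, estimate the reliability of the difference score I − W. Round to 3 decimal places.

Var(I−W) = 16.1² + 19.3² − 2·16.1·19.3·0.50 = 631.7 − 310.73 = 320.97.
With uncorrelated errors the cross-covariances are all true-score covariance, so they carry over unchanged; only the diagonal terms shrink to ρᵢσᵢ².
True-score variance = [16.1²·0.83 + 19.3²·0.85] − 310.73 = 531.761 − 310.73 = 221.031.
Reliability = 221.031 / 320.97 = 0.689.

0.689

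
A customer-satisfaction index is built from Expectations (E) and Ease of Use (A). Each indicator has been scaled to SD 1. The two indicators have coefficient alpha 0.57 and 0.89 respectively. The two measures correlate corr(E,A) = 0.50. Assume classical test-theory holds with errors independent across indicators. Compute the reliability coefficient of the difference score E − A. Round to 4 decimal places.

0.4600

Var(E−A) = 1 + 1 − 2·0.50 = 2 − 1 = 1.
With uncorrelated errors the cross-covariances are all true-score covariance, so they carry over unchanged; only the diagonal terms shrink to ρᵢσᵢ².
True-score variance = [0.57 + 0.89] − 1 = 1.46 − 1 = 0.46.
Reliability = 0.46 / 1 = 0.4600.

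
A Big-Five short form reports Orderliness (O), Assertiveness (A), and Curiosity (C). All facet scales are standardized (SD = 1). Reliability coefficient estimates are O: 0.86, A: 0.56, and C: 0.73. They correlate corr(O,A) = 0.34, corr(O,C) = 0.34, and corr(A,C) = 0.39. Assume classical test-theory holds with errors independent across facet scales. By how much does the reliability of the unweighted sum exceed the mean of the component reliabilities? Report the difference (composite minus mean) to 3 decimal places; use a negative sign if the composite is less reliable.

Var(sum) = 3 + 2.14 = 5.14; true-score variance = 2.15 + 2.14 = 4.29; composite reliability = 0.8346.
Mean component reliability = 0.7167.
Difference = 0.8346 − 0.7167 = 0.118.

0.118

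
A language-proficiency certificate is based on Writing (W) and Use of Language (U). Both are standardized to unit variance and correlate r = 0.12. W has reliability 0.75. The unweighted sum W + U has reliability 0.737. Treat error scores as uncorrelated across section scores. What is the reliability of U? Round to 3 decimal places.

Var(W+U) = 2 + 2·0.12 = 2.240.
True-score variance = ρ_W + ρ_U + 2·0.12, so 0.737 = (0.75 + ρ_U + 0.24) / 2.240.
ρ_U = 0.737·2.240 − 0.75 − 0.24 = 0.661.

0.661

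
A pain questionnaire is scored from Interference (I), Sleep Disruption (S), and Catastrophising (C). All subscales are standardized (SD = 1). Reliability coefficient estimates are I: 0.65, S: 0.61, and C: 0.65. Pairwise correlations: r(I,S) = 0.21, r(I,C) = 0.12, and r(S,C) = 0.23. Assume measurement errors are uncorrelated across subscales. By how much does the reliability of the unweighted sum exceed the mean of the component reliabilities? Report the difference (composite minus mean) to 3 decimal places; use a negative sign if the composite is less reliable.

0.099

Var(sum) = 3 + 1.12 = 4.12; true-score variance = 1.91 + 1.12 = 3.03; composite reliability = 0.7354.
Mean component reliability = 0.6367.
Difference = 0.7354 − 0.6367 = 0.099.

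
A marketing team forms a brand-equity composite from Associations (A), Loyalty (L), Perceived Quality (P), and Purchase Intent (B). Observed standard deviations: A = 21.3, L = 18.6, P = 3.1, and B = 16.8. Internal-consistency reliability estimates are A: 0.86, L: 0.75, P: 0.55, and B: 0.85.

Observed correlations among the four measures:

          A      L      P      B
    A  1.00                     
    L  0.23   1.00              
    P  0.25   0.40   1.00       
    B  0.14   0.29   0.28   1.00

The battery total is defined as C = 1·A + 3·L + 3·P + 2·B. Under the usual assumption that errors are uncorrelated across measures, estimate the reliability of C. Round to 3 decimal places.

0.856

Var(C) = 21.3² + 3²·18.6² + 3²·3.1² + 2²·16.8² + 2·[3·21.3·18.6·0.23 + 3·21.3·3.1·0.25 + 2·21.3·16.8·0.14 + 9·18.6·3.1·0.40 + 6·18.6·16.8·0.29 + 6·3.1·16.8·0.28] = 4782.78 + 2523.74 = 7306.52.
With uncorrelated errors the cross-covariances are all true-score covariance, so they carry over unchanged; only the diagonal terms shrink to ρᵢσᵢ².
True-score variance = [21.3²·0.86 + 3²·18.6²·0.75 + 3²·3.1²·0.55 + 2²·16.8²·0.85] + 2523.74 = 3732.59 + 2523.74 = 6256.32.
Reliability = 6256.32 / 7306.52 = 0.856.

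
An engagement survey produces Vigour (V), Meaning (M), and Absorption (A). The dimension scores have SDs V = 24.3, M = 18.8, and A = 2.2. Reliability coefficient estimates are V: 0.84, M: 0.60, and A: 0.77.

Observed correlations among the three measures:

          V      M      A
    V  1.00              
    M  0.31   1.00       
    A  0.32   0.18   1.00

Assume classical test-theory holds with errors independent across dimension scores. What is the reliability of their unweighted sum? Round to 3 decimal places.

0.815

Var(V+M+A) = 24.3² + 18.8² + 2.2² + 2·[24.3·18.8·0.31 + 24.3·2.2·0.32 + 18.8·2.2·0.18] = 948.77 + 332.345 = 1281.11.
Under uncorrelated errors the observed covariances equal the true-score covariances, so only the own-variance terms attenuate.
True-score variance = [24.3²·0.84 + 18.8²·0.60 + 2.2²·0.77] + 332.345 = 711.802 + 332.345 = 1044.15.
Reliability = 1044.15 / 1281.11 = 0.815.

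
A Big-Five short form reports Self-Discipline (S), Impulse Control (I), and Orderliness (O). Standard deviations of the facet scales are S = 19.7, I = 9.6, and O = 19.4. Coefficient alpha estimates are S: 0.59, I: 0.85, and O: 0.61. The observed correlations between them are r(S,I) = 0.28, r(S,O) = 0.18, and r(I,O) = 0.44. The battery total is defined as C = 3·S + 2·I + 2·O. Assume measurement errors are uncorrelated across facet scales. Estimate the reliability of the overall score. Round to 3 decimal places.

0.723

Var(C) = 3²·19.7² + 2²·9.6² + 2²·19.4² + 2·[6·19.7·9.6·0.28 + 6·19.7·19.4·0.18 + 4·9.6·19.4·0.44] = 5366.89 + 2116.52 = 7483.41.
Because errors are independent across components, Cov(Tᵢ,Tⱼ) = Cov(Xᵢ,Xⱼ); the off-diagonal part of the true-score variance is the same as above.
True-score variance = [3²·19.7²·0.59 + 2²·9.6²·0.85 + 2²·19.4²·0.61] + 2116.52 = 3292.42 + 2116.52 = 5408.94.
Reliability = 5408.94 / 7483.41 = 0.723.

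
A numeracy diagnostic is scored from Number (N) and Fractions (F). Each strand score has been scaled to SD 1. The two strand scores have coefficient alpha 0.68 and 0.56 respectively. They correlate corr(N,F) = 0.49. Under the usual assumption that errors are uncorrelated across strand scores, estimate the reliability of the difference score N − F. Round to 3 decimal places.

0.255

Var(N−F) = 1 + 1 − 2·0.49 = 2 − 0.98 = 1.02.
Because errors are independent across components, Cov(Tᵢ,Tⱼ) = Cov(Xᵢ,Xⱼ); the off-diagonal part of the true-score variance is the same as above.
True-score variance = [0.68 + 0.56] − 0.98 = 1.24 − 0.98 = 0.26.
Reliability = 0.26 / 1.02 = 0.255.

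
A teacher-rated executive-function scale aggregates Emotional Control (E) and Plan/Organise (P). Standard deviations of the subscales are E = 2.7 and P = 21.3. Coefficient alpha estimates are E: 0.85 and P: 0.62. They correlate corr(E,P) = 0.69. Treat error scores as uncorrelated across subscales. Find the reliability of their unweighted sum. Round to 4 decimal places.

0.6789

Var(E+P) = 2.7² + 21.3² + 2·[2.7·21.3·0.69] = 460.98 + 79.3638 = 540.344.
Under uncorrelated errors the observed covariances equal the true-score covariances, so only the own-variance terms attenuate.
True-score variance = [2.7²·0.85 + 21.3²·0.62] + 79.3638 = 287.484 + 79.3638 = 366.848.
Reliability = 366.848 / 540.344 = 0.6789.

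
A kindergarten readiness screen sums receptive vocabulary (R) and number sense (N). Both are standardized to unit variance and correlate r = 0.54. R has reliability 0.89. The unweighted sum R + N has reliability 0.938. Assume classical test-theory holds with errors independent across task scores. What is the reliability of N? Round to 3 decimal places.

0.919

Var(R+N) = 2 + 2·0.54 = 3.080.
True-score variance = ρ_R + ρ_N + 2·0.54, so 0.938 = (0.89 + ρ_N + 1.08) / 3.080.
ρ_N = 0.938·3.080 − 0.89 − 1.08 = 0.919.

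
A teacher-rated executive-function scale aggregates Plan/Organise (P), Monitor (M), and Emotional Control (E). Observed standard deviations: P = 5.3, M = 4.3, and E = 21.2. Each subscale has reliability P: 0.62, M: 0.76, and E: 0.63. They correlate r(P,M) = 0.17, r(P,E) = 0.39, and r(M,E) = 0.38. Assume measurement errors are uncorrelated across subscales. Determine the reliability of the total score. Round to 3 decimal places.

Var(P+M+E) = 5.3² + 4.3² + 21.2² + 2·[5.3·4.3·0.17 + 5.3·21.2·0.39 + 4.3·21.2·0.38] = 496.02 + 164.671 = 660.691.
Under uncorrelated errors the observed covariances equal the true-score covariances, so only the own-variance terms attenuate.
True-score variance = [5.3²·0.62 + 4.3²·0.76 + 21.2²·0.63] + 164.671 = 314.615 + 164.671 = 479.286.
Reliability = 479.286 / 660.691 = 0.725.

0.725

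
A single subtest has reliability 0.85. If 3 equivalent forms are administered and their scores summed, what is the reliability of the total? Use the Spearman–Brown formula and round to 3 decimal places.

0.944

ρ_k = kρ / (1 + (k−1)ρ) = 3·0.85 / (1 + 2·0.85) = 2.550 / 2.700 = 0.944.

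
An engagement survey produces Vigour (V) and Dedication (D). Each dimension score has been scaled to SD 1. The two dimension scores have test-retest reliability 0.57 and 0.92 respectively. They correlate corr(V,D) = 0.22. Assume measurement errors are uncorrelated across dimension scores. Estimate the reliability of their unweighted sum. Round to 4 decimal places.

Var(V+D) = 2 + 2·[0.22] = 2 + 0.44 = 2.44.
Because errors are independent across components, Cov(Tᵢ,Tⱼ) = Cov(Xᵢ,Xⱼ); the off-diagonal part of the true-score variance is the same as above.
True-score variance = [0.57 + 0.92] + 0.44 = 1.49 + 0.44 = 1.93.
Reliability = 1.93 / 2.44 = 0.7910.

0.7910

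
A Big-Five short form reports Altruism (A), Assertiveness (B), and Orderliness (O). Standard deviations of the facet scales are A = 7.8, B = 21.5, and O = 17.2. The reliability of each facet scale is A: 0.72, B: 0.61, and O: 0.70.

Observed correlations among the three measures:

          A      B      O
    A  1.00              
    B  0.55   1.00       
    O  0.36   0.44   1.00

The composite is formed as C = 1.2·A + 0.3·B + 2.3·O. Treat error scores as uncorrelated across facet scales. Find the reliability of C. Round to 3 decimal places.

0.773

Var(C) = 1.2²·7.8² + 0.3²·21.5² + 2.3²·17.2² + 2·[0.36·7.8·21.5·0.55 + 2.76·7.8·17.2·0.36 + 0.69·21.5·17.2·0.44] = 1694.21 + 557.555 = 2251.76.
Under uncorrelated errors the observed covariances equal the true-score covariances, so only the own-variance terms attenuate.
True-score variance = [1.2²·7.8²·0.72 + 0.3²·21.5²·0.61 + 2.3²·17.2²·0.70] + 557.555 = 1183.95 + 557.555 = 1741.51.
Reliability = 1741.51 / 2251.76 = 0.773.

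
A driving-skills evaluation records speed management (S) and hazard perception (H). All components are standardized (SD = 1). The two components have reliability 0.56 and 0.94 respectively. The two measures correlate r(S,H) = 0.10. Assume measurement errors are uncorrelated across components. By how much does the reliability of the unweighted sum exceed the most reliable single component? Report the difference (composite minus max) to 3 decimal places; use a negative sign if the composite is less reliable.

-0.167

Var(sum) = 2 + 0.2 = 2.2; true-score variance = 1.5 + 0.2 = 1.7; composite reliability = 0.7727.
Max component reliability = 0.9400.
Difference = 0.7727 − 0.9400 = -0.167.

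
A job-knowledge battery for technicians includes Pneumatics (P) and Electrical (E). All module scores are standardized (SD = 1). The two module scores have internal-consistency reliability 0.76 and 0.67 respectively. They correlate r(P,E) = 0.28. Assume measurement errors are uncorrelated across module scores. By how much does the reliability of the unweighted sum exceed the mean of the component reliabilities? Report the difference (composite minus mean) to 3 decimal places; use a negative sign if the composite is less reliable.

Var(sum) = 2 + 0.56 = 2.56; true-score variance = 1.43 + 0.56 = 1.99; composite reliability = 0.7773.
Mean component reliability = 0.7150.
Difference = 0.7773 − 0.7150 = 0.062.

0.062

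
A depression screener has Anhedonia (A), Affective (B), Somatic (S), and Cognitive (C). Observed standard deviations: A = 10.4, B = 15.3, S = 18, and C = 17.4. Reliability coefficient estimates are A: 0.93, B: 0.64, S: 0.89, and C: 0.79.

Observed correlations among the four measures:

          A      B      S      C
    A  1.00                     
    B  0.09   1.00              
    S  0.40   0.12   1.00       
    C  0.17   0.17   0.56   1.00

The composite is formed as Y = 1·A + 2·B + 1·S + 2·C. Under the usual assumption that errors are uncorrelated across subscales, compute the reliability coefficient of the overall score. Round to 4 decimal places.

Var(Y) = 10.4² + 2²·15.3² + 18² + 2²·17.4² + 2·[2·10.4·15.3·0.09 + 10.4·18·0.40 + 2·10.4·17.4·0.17 + 2·15.3·18·0.12 + 4·15.3·17.4·0.17 + 2·18·17.4·0.56] = 2579.56 + 1525.92 = 4105.48.
Because errors are independent across components, Cov(Tᵢ,Tⱼ) = Cov(Xᵢ,Xⱼ); the off-diagonal part of the true-score variance is the same as above.
True-score variance = [10.4²·0.93 + 2²·15.3²·0.64 + 18²·0.89 + 2²·17.4²·0.79] + 1525.92 = 1944.94 + 1525.92 = 3470.86.
Reliability = 3470.86 / 4105.48 = 0.8454.

0.8454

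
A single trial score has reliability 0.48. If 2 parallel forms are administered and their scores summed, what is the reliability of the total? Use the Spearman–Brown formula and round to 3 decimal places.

ρ_k = kρ / (1 + (k−1)ρ) = 2·0.48 / (1 + 1·0.48) = 0.960 / 1.480 = 0.649.

0.649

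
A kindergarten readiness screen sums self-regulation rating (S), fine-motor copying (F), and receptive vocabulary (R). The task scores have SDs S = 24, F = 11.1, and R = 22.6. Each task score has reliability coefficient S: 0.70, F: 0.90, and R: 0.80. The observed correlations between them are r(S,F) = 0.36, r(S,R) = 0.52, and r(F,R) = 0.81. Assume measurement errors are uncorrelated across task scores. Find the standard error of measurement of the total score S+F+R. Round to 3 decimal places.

16.949

Var(total) = 1209.97 + 1162.3 = 2372.27.
True-score variance = 922.697 + 1162.3 = 2084.99, so reliability = 0.8789.
Error variance = 2372.27 − 2084.99 = 287.273; SEM = √287.273 = 16.949.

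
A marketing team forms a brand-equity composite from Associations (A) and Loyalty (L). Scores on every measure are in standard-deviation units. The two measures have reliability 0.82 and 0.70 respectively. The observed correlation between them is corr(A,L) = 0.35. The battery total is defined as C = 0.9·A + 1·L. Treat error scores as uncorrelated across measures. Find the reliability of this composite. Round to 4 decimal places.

Var(C) = 0.9² + 1 + 2·[0.9·0.35] = 1.81 + 0.63 = 2.44.
Under uncorrelated errors the observed covariances equal the true-score covariances, so only the own-variance terms attenuate.
True-score variance = [0.9²·0.82 + 0.70] + 0.63 = 1.3642 + 0.63 = 1.9942.
Reliability = 1.9942 / 2.44 = 0.8173.

0.8173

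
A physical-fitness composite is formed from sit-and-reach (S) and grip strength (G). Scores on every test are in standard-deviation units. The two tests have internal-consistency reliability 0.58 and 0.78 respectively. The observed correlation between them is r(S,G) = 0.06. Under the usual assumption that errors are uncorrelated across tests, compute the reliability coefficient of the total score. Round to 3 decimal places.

Var(S+G) = 2 + 2·[0.06] = 2 + 0.12 = 2.12.
Because errors are independent across components, Cov(Tᵢ,Tⱼ) = Cov(Xᵢ,Xⱼ); the off-diagonal part of the true-score variance is the same as above.
True-score variance = [0.58 + 0.78] + 0.12 = 1.36 + 0.12 = 1.48.
Reliability = 1.48 / 2.12 = 0.698.

0.698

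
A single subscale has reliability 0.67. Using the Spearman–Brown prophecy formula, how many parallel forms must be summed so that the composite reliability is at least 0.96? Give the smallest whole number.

k ≥ ρ*(1−ρ₁)/(ρ₁(1−ρ*)) = 0.96·0.33 / (0.67·0.04) = 11.821.
Smallest integer k = 12.

12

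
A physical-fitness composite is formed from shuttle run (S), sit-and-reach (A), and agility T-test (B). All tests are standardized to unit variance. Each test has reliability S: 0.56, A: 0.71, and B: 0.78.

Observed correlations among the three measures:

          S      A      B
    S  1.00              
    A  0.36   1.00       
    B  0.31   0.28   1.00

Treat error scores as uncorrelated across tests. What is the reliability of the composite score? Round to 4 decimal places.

0.8061

Var(S+A+B) = 3 + 2·[0.36 + 0.31 + 0.28] = 3 + 1.9 = 4.9.
With uncorrelated errors the cross-covariances are all true-score covariance, so they carry over unchanged; only the diagonal terms shrink to ρᵢσᵢ².
True-score variance = [0.56 + 0.71 + 0.78] + 1.9 = 2.05 + 1.9 = 3.95.
Reliability = 3.95 / 4.9 = 0.8061.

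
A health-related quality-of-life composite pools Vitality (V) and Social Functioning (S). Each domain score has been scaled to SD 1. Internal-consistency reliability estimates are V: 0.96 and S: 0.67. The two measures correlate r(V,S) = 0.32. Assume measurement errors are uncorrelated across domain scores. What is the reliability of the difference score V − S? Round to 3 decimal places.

0.728

Var(V−S) = 1 + 1 − 2·0.32 = 2 − 0.64 = 1.36.
Because errors are independent across components, Cov(Tᵢ,Tⱼ) = Cov(Xᵢ,Xⱼ); the off-diagonal part of the true-score variance is the same as above.
True-score variance = [0.96 + 0.67] − 0.64 = 1.63 − 0.64 = 0.99.
Reliability = 0.99 / 1.36 = 0.728.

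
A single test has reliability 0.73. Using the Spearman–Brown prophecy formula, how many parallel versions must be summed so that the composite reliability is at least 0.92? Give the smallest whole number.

5

k ≥ ρ*(1−ρ₁)/(ρ₁(1−ρ*)) = 0.92·0.27 / (0.73·0.08) = 4.253.
Smallest integer k = 5.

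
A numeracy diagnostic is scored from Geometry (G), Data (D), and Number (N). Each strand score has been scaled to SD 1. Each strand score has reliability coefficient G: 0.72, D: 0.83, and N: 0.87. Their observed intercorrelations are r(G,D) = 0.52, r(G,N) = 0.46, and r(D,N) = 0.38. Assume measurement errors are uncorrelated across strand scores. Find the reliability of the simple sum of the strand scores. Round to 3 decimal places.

Var(G+D+N) = 3 + 2·[0.52 + 0.46 + 0.38] = 3 + 2.72 = 5.72.
Under uncorrelated errors the observed covariances equal the true-score covariances, so only the own-variance terms attenuate.
True-score variance = [0.72 + 0.83 + 0.87] + 2.72 = 2.42 + 2.72 = 5.14.
Reliability = 5.14 / 5.72 = 0.899.

0.899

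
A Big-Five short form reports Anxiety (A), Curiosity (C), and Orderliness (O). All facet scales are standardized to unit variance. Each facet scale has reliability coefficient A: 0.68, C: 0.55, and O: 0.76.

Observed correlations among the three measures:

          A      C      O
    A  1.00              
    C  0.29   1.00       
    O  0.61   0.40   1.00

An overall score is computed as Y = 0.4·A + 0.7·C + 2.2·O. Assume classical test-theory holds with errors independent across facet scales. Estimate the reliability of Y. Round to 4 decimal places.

0.8199

Var(Y) = 0.4² + 0.7² + 2.2² + 2·[0.28·0.29 + 0.88·0.61 + 1.54·0.40] = 5.49 + 2.468 = 7.958.
Under uncorrelated errors the observed covariances equal the true-score covariances, so only the own-variance terms attenuate.
True-score variance = [0.4²·0.68 + 0.7²·0.55 + 2.2²·0.76] + 2.468 = 4.0567 + 2.468 = 6.5247.
Reliability = 6.5247 / 7.958 = 0.8199.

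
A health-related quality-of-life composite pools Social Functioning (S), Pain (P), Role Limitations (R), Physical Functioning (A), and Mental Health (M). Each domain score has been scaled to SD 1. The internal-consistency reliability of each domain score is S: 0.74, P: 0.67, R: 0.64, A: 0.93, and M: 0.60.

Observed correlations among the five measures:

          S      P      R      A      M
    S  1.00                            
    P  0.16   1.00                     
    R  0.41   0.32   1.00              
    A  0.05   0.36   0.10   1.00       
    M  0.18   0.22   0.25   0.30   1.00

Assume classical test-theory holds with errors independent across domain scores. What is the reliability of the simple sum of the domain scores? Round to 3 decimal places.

0.854

Var(S+P+R+A+M) = 5 + 2·[0.16 + 0.41 + 0.05 + 0.18 + 0.32 + 0.36 + 0.22 + 0.10 + 0.25 + 0.30] = 5 + 4.7 = 9.7.
Under uncorrelated errors the observed covariances equal the true-score covariances, so only the own-variance terms attenuate.
True-score variance = [0.74 + 0.67 + 0.64 + 0.93 + 0.60] + 4.7 = 3.58 + 4.7 = 8.28.
Reliability = 8.28 / 9.7 = 0.854.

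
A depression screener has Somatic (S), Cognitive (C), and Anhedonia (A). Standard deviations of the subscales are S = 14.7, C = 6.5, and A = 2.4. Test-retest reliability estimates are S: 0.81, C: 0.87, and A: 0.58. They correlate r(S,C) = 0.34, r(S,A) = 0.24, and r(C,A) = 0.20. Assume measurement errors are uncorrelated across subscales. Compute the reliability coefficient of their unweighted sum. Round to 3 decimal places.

0.861

Var(S+C+A) = 14.7² + 6.5² + 2.4² + 2·[14.7·6.5·0.34 + 14.7·2.4·0.24 + 6.5·2.4·0.20] = 264.1 + 88.1484 = 352.248.
Under uncorrelated errors the observed covariances equal the true-score covariances, so only the own-variance terms attenuate.
True-score variance = [14.7²·0.81 + 6.5²·0.87 + 2.4²·0.58] + 88.1484 = 215.131 + 88.1484 = 303.28.
Reliability = 303.28 / 352.248 = 0.861.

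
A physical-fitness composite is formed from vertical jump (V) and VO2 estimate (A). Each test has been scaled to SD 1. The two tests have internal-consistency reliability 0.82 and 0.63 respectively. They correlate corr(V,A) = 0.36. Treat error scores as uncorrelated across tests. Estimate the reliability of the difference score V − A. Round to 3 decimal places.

0.570

Var(V−A) = 1 + 1 − 2·0.36 = 2 − 0.72 = 1.28.
Under uncorrelated errors the observed covariances equal the true-score covariances, so only the own-variance terms attenuate.
True-score variance = [0.82 + 0.63] − 0.72 = 1.45 − 0.72 = 0.73.
Reliability = 0.73 / 1.28 = 0.570.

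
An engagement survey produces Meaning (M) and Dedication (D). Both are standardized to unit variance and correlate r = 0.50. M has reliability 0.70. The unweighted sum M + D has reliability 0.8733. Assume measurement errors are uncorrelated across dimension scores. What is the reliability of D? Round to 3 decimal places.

0.920

Var(M+D) = 2 + 2·0.50 = 3.000.
True-score variance = ρ_M + ρ_D + 2·0.50, so 0.8733 = (0.70 + ρ_D + 1.00) / 3.000.
ρ_D = 0.8733·3.000 − 0.70 − 1.00 = 0.920.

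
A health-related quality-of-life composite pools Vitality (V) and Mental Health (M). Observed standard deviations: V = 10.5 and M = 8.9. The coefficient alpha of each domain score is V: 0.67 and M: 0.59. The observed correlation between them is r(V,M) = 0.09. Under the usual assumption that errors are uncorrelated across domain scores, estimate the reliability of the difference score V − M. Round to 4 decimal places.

0.6011

Var(V−M) = 10.5² + 8.9² − 2·10.5·8.9·0.09 = 189.46 − 16.821 = 172.639.
Under uncorrelated errors the observed covariances equal the true-score covariances, so only the own-variance terms attenuate.
True-score variance = [10.5²·0.67 + 8.9²·0.59] − 16.821 = 120.601 − 16.821 = 103.78.
Reliability = 103.78 / 172.639 = 0.6011.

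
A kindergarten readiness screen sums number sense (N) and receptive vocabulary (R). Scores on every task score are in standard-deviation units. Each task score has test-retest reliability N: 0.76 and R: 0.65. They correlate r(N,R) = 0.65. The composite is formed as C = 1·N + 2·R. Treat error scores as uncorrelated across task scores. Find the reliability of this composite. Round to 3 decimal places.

0.784

Var(C) = 1 + 2² + 2·[2·0.65] = 5 + 2.6 = 7.6.
Because errors are independent across components, Cov(Tᵢ,Tⱼ) = Cov(Xᵢ,Xⱼ); the off-diagonal part of the true-score variance is the same as above.
True-score variance = [0.76 + 2²·0.65] + 2.6 = 3.36 + 2.6 = 5.96.
Reliability = 5.96 / 7.6 = 0.784.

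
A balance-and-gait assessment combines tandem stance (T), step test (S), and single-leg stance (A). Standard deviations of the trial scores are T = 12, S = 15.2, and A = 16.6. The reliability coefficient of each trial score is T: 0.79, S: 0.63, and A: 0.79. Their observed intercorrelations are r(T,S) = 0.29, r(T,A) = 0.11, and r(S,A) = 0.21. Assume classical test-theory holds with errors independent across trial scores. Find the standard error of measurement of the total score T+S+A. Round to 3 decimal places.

13.175

Var(total) = 650.6 + 255.59 = 906.19.
True-score variance = 477.008 + 255.59 = 732.598, so reliability = 0.8084.
Error variance = 906.19 − 732.598 = 173.592; SEM = √173.592 = 13.175.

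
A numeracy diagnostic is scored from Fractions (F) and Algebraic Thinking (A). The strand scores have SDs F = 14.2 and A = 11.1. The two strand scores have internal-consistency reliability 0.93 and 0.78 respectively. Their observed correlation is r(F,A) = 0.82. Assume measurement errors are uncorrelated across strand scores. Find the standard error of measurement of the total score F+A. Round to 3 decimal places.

Var(total) = 324.85 + 258.497 = 583.347.
True-score variance = 283.629 + 258.497 = 542.126, so reliability = 0.9293.
Error variance = 583.347 − 542.126 = 41.221; SEM = √41.221 = 6.420.

6.420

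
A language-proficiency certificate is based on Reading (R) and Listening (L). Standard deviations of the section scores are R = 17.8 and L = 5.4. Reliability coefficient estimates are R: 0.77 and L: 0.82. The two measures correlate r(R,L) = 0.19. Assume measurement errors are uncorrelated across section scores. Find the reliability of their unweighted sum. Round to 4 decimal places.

Var(R+L) = 17.8² + 5.4² + 2·[17.8·5.4·0.19] = 346 + 36.5256 = 382.526.
With uncorrelated errors the cross-covariances are all true-score covariance, so they carry over unchanged; only the diagonal terms shrink to ρᵢσᵢ².
True-score variance = [17.8²·0.77 + 5.4²·0.82] + 36.5256 = 267.878 + 36.5256 = 304.404.
Reliability = 304.404 / 382.526 = 0.7958.

0.7958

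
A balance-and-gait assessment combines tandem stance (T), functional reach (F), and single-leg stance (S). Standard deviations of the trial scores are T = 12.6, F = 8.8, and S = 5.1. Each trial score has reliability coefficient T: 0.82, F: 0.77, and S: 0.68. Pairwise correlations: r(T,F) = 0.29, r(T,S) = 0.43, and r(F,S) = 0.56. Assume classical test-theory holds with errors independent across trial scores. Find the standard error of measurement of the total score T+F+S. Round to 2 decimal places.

Var(total) = 262.21 + 169.84 = 432.05.
True-score variance = 207.499 + 169.84 = 377.338, so reliability = 0.8734.
Error variance = 432.05 − 377.338 = 54.7112; SEM = √54.7112 = 7.40.

7.40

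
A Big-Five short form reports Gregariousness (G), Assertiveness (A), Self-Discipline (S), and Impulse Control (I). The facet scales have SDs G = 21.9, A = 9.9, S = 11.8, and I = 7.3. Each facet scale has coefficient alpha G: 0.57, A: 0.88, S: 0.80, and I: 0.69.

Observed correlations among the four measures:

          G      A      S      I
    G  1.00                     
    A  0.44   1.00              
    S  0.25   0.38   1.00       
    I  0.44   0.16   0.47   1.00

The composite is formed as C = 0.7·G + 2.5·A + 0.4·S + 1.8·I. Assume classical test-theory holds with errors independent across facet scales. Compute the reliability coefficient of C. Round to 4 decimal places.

0.8737

Var(C) = 0.7²·21.9² + 2.5²·9.9² + 0.4²·11.8² + 1.8²·7.3² + 2·[1.75·21.9·9.9·0.44 + 0.28·21.9·11.8·0.25 + 1.26·21.9·7.3·0.44 + 9.9·11.8·0.38 + 4.5·9.9·7.3·0.16 + 0.72·11.8·7.3·0.47] = 1042.51 + 798.482 = 1840.99.
Under uncorrelated errors the observed covariances equal the true-score covariances, so only the own-variance terms attenuate.
True-score variance = [0.7²·21.9²·0.57 + 2.5²·9.9²·0.88 + 0.4²·11.8²·0.80 + 1.8²·7.3²·0.69] + 798.482 = 809.968 + 798.482 = 1608.45.
Reliability = 1608.45 / 1840.99 = 0.8737.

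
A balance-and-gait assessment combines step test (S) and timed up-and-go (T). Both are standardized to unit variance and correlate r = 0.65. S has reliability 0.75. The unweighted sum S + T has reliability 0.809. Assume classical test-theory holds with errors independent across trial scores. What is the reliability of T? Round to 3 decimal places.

Var(S+T) = 2 + 2·0.65 = 3.300.
True-score variance = ρ_S + ρ_T + 2·0.65, so 0.809 = (0.75 + ρ_T + 1.30) / 3.300.
ρ_T = 0.809·3.300 − 0.75 − 1.30 = 0.620.

0.620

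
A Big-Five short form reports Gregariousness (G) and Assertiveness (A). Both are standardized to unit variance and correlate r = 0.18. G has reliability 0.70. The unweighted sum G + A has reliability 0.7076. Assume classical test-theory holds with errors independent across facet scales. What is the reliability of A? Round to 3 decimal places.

0.610

Var(G+A) = 2 + 2·0.18 = 2.360.
True-score variance = ρ_G + ρ_A + 2·0.18, so 0.7076 = (0.70 + ρ_A + 0.36) / 2.360.
ρ_A = 0.7076·2.360 − 0.70 − 0.36 = 0.610.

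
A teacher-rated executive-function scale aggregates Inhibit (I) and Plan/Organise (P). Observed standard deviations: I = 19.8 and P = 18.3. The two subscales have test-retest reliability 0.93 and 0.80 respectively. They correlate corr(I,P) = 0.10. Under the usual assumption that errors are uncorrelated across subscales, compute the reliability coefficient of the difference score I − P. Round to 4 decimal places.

0.8557

Var(I−P) = 19.8² + 18.3² − 2·19.8·18.3·0.10 = 726.93 − 72.468 = 654.462.
Under uncorrelated errors the observed covariances equal the true-score covariances, so only the own-variance terms attenuate.
True-score variance = [19.8²·0.93 + 18.3²·0.80] − 72.468 = 632.509 − 72.468 = 560.041.
Reliability = 560.041 / 654.462 = 0.8557.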